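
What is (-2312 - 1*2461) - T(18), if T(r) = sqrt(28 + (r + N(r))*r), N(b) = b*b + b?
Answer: -4773 - 2*sqrt(1627) ≈ -4853.7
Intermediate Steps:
N(b) = b + b**2 (N(b) = b**2 + b = b + b**2)
T(r) = sqrt(28 + r*(r + r*(1 + r))) (T(r) = sqrt(28 + (r + r*(1 + r))*r) = sqrt(28 + r*(r + r*(1 + r))))
(-2312 - 1*2461) - T(18) = (-2312 - 1*2461) - sqrt(28 + 18**3 + 2*18**2) = (-2312 - 2461) - sqrt(28 + 5832 + 2*324) = -4773 - sqrt(28 + 5832 + 648) = -4773 - sqrt(6508) = -4773 - 2*sqrt(1627)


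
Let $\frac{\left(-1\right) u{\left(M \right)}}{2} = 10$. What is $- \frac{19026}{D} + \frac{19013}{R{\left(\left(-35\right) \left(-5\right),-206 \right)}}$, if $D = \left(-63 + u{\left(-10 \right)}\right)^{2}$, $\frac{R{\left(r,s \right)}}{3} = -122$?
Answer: $- \frac{137944073}{2521374} \approx -54.71$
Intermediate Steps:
$u{\left(M \right)} = -20$ ($u{\left(M \right)} = \left(-2\right) 10 = -20$)
$R{\left(r,s \right)} = -366$ ($R{\left(r,s \right)} = 3 \left(-122\right) = -366$)
$D = 6889$ ($D = \left(-63 - 20\right)^{2} = \left(-83\right)^{2} = 6889$)
$- \frac{19026}{D} + \frac{19013}{R{\left(\left(-35\right) \left(-5\right),-206 \right)}} = - \frac{19026}{6889} + \frac{19013}{-366} = \left(-19026\right) \frac{1}{6889} + 19013 \left(- \frac{1}{366}\right) = - \frac{19026}{6889} - \frac{19013}{366} = - \frac{137944073}{2521374}$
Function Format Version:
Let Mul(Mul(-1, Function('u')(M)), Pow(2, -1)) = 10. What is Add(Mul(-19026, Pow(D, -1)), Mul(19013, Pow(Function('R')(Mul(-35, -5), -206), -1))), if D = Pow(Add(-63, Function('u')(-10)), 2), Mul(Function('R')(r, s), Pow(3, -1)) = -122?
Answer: Rational(-137944073, 2521374) ≈ -54.710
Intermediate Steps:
Function('u')(M) = -20 (Function('u')(M) = Mul(-2, 10) = -20)
Function('R')(r, s) = -366 (Function('R')(r, s) = Mul(3, -122) = -366)
D = 6889 (D = Pow(Add(-63, -20), 2) = Pow(-83, 2) = 6889)
Add(Mul(-19026, Pow(D, -1)), Mul(19013, Pow(Function('R')(Mul(-35, -5), -206), -1))) = Add(Mul(-19026, Pow(6889, -1)), Mul(19013, Pow(-366, -1))) = Add(Mul(-19026, Rational(1, 6889)), Mul(19013, Rational(-1, 366))) = Add(Rational(-19026, 6889), Rational(-19013, 366)) = Rational(-137944073, 2521374)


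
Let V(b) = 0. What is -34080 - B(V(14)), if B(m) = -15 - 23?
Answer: -34042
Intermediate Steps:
B(m) = -38
-34080 - B(V(14)) = -34080 - 1*(-38) = -34080 + 38 = -34042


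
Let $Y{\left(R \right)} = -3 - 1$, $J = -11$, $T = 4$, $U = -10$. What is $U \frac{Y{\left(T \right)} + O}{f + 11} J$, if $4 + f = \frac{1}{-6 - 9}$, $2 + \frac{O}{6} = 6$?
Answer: $\frac{4125}{13} \approx 317.31$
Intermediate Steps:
$O = 24$ ($O = -12 + 6 \cdot 6 = -12 + 36 = 24$)
$f = - \frac{61}{15}$ ($f = -4 + \frac{1}{-6 - 9} = -4 + \frac{1}{-15} = -4 - \frac{1}{15} = - \frac{61}{15} \approx -4.0667$)
$Y{\left(R \right)} = -4$ ($Y{\left(R \right)} = -3 - 1 = -4$)
$U \frac{Y{\left(T \right)} + O}{f + 11} J = - 10 \frac{-4 + 24}{- \frac{61}{15} + 11} \left(-11\right) = - 10 \frac{20}{\frac{104}{15}} \left(-11\right) = - 10 \cdot 20 \cdot \frac{15}{104} \left(-11\right) = \left(-10\right) \frac{75}{26} \left(-11\right) = \left(- \frac{375}{13}\right) \left(-11\right) = \frac{4125}{13}$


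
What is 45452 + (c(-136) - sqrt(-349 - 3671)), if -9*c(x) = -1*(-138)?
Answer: 136310/3 - 2*I*sqrt(1005) ≈ 45437.0 - 63.403*I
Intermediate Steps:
c(x) = -46/3 (c(x) = -(-1)*(-138)/9 = -1/9*138 = -46/3)
45452 + (c(-136) - sqrt(-349 - 3671)) = 45452 + (-46/3 - sqrt(-349 - 3671)) = 45452 + (-46/3 - sqrt(-4020)) = 45452 + (-46/3 - 2*I*sqrt(1005)) = 136310/3 - 2*I*sqrt(1005)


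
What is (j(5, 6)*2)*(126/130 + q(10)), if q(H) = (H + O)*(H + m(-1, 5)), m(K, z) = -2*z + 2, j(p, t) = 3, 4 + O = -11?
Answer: -3522/65 ≈ -54.185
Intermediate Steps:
O = -15 (O = -4 - 11 = -15)
m(K, z) = 2 - 2*z
q(H) = (-15 + H)*(-8 + H) (q(H) = (H - 15)*(H + (2 - 2*5)) = (-15 + H)*(H + (2 - 10)) = (-15 + H)*(H - 8) = (-15 + H)*(-8 + H))
(j(5, 6)*2)*(126/130 + q(10)) = (3*2)*(126/130 + (120 + 10**2 - 23*10)) = 6*(126*(1/130) + (120 + 100 - 230)) = 6*(63/65 - 10) = 6*(-587/65) = -3522/65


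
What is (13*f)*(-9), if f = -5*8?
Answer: 4680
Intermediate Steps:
f = -40
(13*f)*(-9) = (13*(-40))*(-9) = -520*(-9) = 4680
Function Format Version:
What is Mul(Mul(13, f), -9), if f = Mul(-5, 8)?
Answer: 4680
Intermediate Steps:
f = -40
Mul(Mul(13, f), -9) = Mul(Mul(13, -40), -9) = Mul(-520, -9) = 4680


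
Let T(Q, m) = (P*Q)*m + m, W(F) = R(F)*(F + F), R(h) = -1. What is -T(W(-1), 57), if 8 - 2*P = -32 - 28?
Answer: -3933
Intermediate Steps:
P = 34 (P = 4 - (-32 - 28)/2 = 4 - ½*(-60) = 4 + 30 = 34)
W(F) = -2*F (W(F) = -(F + F) = -2*F)
T(Q, m) = m + 34*Q*m (T(Q, m) = (34*Q)*m + m = 34*Q*m + m = m + 34*Q*m)
-T(W(-1), 57) = -57*(1 + 34*(-2*(-1))) = -57*(1 + 34*2) = -57*(1 + 68) = -57*69 = -1*3933 = -3933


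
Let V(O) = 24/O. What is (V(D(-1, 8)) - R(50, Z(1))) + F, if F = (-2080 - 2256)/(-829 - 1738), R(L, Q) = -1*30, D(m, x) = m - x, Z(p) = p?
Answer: 223502/7701 ≈ 29.022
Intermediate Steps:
R(L, Q) = -30
F = 4336/2567 (F = -4336/(-2567) = -4336*(-1/2567) = 4336/2567 ≈ 1.6891)
(V(D(-1, 8)) - R(50, Z(1))) + F = (24/(-1 - 1*8) - 1*(-30)) + 4336/2567 = (24/(-1 - 8) + 30) + 4336/2567 = (24/(-9) + 30) + 4336/2567 = (24*(-⅑) + 30) + 4336/2567 = (-8/3 + 30) + 4336/2567 = 82/3 + 4336/2567 = 223502/7701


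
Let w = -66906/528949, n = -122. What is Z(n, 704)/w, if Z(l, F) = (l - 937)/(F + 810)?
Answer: 186718997/33765228 ≈ 5.5299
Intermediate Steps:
Z(l, F) = (-937 + l)/(810 + F)
w = -66906/528949 (w = -66906*1/528949 = -66906/528949 ≈ -0.12649)
Z(n, 704)/w = ((-937 - 122)/(810 + 704))/(-66906/528949) = (-1059/1514)*(-528949/66906) = ((1/1514)*(-1059))*(-528949/66906) = -1059/1514*(-528949/66906) = 186718997/33765228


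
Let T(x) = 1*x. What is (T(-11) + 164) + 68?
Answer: 221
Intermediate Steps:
T(x) = x
(T(-11) + 164) + 68 = (-11 + 164) + 68 = 153 + 68 = 221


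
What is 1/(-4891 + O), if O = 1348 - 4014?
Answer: -1/7557 ≈ -0.00013233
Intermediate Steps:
O = -2666
1/(-4891 + O) = 1/(-4891 - 2666) = 1/(-7557) = -1/7557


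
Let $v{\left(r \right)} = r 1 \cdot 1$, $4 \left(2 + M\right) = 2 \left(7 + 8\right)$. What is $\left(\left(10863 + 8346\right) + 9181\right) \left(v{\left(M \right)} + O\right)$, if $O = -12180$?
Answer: $-345634055$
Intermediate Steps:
$M = \frac{11}{2}$ ($M = -2 + \frac{2 \left(7 + 8\right)}{4} = -2 + \frac{2 \cdot 15}{4} = -2 + \frac{1}{4} \cdot 30 = -2 + \frac{15}{2} = \frac{11}{2} \approx 5.5$)
$v{\left(r \right)} = r$ ($v{\left(r \right)} = r 1 = r$)
$\left(\left(10863 + 8346\right) + 9181\right) \left(v{\left(M \right)} + O\right) = \left(\left(10863 + 8346\right) + 9181\right) \left(\frac{11}{2} - 12180\right) = \left(19209 + 9181\right) \left(- \frac{24349}{2}\right) = 28390 \left(- \frac{24349}{2}\right) = -345634055$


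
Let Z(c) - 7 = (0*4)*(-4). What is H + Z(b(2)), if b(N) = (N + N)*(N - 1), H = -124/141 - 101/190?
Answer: 149729/26790 ≈ 5.5890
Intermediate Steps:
H = -37801/26790 (H = -124*1/141 - 101*1/190 = -124/141 - 101/190 = -37801/26790 ≈ -1.4110)
b(N) = 2*N*(-1 + N) (b(N) = (2*N)*(-1 + N) = 2*N*(-1 + N))
Z(c) = 7 (Z(c) = 7 + (0*4)*(-4) = 7 + 0*(-4) = 7 + 0 = 7)
H + Z(b(2)) = -37801/26790 + 7 = 149729/26790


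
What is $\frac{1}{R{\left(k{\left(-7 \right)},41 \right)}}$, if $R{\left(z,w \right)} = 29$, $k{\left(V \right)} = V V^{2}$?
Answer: $\frac{1}{29} \approx 0.034483$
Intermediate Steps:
$k{\left(V \right)} = V^{3}$
$\frac{1}{R{\left(k{\left(-7 \right)},41 \right)}} = \frac{1}{29}$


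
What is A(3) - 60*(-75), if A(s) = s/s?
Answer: 4501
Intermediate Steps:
A(s) = 1
A(3) - 60*(-75) = 1 - 60*(-75) = 1 + 4500 = 4501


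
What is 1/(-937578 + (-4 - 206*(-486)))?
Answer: -1/837466 ≈ -1.1941e-6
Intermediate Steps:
1/(-937578 + (-4 - 206*(-486))) = 1/(-937578 + (-4 + 100116)) = 1/(-937578 + 100112) = 1/(-837466) = -1/837466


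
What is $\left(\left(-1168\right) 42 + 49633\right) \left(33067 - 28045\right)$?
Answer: $2897694$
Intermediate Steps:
$\left(\left(-1168\right) 42 + 49633\right) \left(33067 - 28045\right) = \left(-49056 + 49633\right) 5022 = 577 \cdot 5022 = 2897694$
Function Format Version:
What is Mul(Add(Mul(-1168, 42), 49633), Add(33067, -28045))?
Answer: 2897694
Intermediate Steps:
Mul(Add(Mul(-1168, 42), 49633), Add(33067, -28045)) = Mul(Add(-49056, 49633), 5022) = Mul(577, 5022) = 2897694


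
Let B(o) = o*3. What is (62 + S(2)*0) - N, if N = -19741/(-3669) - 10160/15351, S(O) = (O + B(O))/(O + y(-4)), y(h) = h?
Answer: 1075415909/18774273 ≈ 57.281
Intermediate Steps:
B(o) = 3*o
S(O) = 4*O/(-4 + O) (S(O) = (O + 3*O)/(O - 4) = (4*O)/(-4 + O) = 4*O/(-4 + O))
N = 88589017/18774273 (N = -19741*(-1/3669) - 10160*1/15351 = 19741/3669 - 10160/15351 = 88589017/18774273 ≈ 4.7186)
(62 + S(2)*0) - N = (62 + (4*2/(-4 + 2))*0) - 1*88589017/18774273 = (62 + (4*2/(-2))*0) - 88589017/18774273 = (62 + (4*2*(-½))*0) - 88589017/18774273 = (62 - 4*0) - 88589017/18774273 = (62 + 0) - 88589017/18774273 = 62 - 88589017/18774273 = 1075415909/18774273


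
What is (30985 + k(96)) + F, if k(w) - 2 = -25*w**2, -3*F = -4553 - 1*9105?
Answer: -584581/3 ≈ -1.9486e+5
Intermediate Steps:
F = 13658/3 (F = -(-4553 - 1*9105)/3 = -(-4553 - 9105)/3 = -1/3*(-13658) = 13658/3 ≈ 4552.7)
k(w) = 2 - 25*w**2
(30985 + k(96)) + F = (30985 + (2 - 25*96**2)) + 13658/3 = (30985 + (2 - 25*9216)) + 13658/3 = (30985 + (2 - 230400)) + 13658/3 = (30985 - 230398) + 13658/3 = -199413 + 13658/3 = -584581/3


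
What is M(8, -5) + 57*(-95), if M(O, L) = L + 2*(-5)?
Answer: -5430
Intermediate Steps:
M(O, L) = -10 + L (M(O, L) = L - 10 = -10 + L)
M(8, -5) + 57*(-95) = (-10 - 5) + 57*(-95) = -15 - 5415 = -5430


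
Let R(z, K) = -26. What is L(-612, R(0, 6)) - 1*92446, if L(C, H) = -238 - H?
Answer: -92658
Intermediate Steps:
L(-612, R(0, 6)) - 1*92446 = (-238 - 1*(-26)) - 1*92446 = (-238 + 26) - 92446 = -212 - 92446 = -92658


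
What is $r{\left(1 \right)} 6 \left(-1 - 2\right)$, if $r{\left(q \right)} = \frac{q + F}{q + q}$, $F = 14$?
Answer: $-135$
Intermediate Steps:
$r{\left(q \right)} = \frac{14 + q}{2 q}$ ($r{\left(q \right)} = \frac{q + 14}{q + q} = \frac{14 + q}{2 q}$)
$r{\left(1 \right)} 6 \left(-1 - 2\right) = \frac{14 + 1}{2 \cdot 1} \cdot 6 \left(-1 - 2\right) = \frac{1}{2} \cdot 1 \cdot 15 \cdot 6 \left(-3\right) = \frac{15}{2} \left(-18\right) = -135$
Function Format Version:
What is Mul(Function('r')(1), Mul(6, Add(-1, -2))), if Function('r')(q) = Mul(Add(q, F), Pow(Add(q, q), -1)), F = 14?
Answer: -135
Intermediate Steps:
Function('r')(q) = Mul(Rational(1, 2), Pow(q, -1), Add(14, q)) (Function('r')(q) = Mul(Add(q, 14), Pow(Add(q, q), -1)) = Mul(Add(14, q), Pow(Mul(2, q), -1)) = Mul(Add(14, q), Mul(Rational(1, 2), Pow(q, -1))) = Mul(Rational(1, 2), Pow(q, -1), Add(14, q)))
Mul(Function('r')(1), Mul(6, Add(-1, -2))) = Mul(Mul(Rational(1, 2), Pow(1, -1), Add(14, 1)), Mul(6, Add(-1, -2))) = Mul(Mul(Rational(1, 2), 1, 15), Mul(6, -3)) = Mul(Rational(15, 2), -18) = -135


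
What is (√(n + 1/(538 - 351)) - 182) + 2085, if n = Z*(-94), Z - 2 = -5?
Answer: 1903 + √9861445/187 ≈ 1919.8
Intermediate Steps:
Z = -3 (Z = 2 - 5 = -3)
n = 282 (n = -3*(-94) = 282)
(√(n + 1/(538 - 351)) - 182) + 2085 = (√(282 + 1/(538 - 351)) - 182) + 2085 = (√(282 + 1/187) - 182) + 2085 = (√(52735/187) - 182) + 2085 = (√9861445/187 - 182) + 2085 = (-182 + √9861445/187) + 2085 = 1903 + √9861445/187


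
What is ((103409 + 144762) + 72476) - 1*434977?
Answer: -114330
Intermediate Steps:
((103409 + 144762) + 72476) - 1*434977 = (248171 + 72476) - 434977 = 320647 - 434977 = -114330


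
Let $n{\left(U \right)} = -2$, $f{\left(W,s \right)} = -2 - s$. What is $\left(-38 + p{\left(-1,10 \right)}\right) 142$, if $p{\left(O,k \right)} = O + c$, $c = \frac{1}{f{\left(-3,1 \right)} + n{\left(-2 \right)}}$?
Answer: $- \frac{27832}{5} \approx -5566.4$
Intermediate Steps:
$c = - \frac{1}{5}$ ($c = \frac{1}{\left(-2 - 1\right) - 2} = \frac{1}{-3 - 2} = \frac{1}{-5} = - \frac{1}{5} \approx -0.2$)
$p{\left(O,k \right)} = - \frac{1}{5} + O$ ($p{\left(O,k \right)} = O - \frac{1}{5} = - \frac{1}{5} + O$)
$\left(-38 + p{\left(-1,10 \right)}\right) 142 = \left(-38 - \frac{6}{5}\right) 142 = \left(- \frac{196}{5}\right) 142 = - \frac{27832}{5}$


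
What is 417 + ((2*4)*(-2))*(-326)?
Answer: 5633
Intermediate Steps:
417 + ((2*4)*(-2))*(-326) = 417 + (8*(-2))*(-326) = 417 - 16*(-326) = 417 + 5216 = 5633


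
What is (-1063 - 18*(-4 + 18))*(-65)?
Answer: 85475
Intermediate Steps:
(-1063 - 18*(-4 + 18))*(-65) = (-1063 - 18*14)*(-65) = (-1063 - 252)*(-65) = -1315*(-65) = 85475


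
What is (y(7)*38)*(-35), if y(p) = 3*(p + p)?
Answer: -55860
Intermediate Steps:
y(p) = 6*p (y(p) = 3*(2*p) = 6*p)
(y(7)*38)*(-35) = ((6*7)*38)*(-35) = (42*38)*(-35) = 1596*(-35) = -55860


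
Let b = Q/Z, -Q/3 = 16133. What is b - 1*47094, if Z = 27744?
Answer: -25620085/544 ≈ -47096.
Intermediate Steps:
Q = -48399 (Q = -3*16133 = -48399)
b = -949/544 (b = -48399/27744 = -48399*1/27744 = -949/544 ≈ -1.7445)
b - 1*47094 = -949/544 - 1*47094 = -949/544 - 47094 = -25620085/544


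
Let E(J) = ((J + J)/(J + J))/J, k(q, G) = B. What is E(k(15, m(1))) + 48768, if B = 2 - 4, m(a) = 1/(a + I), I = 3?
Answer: 97535/2 ≈ 48768.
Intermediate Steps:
m(a) = 1/(3 + a) (m(a) = 1/(a + 3) = 1/(3 + a))
B = -2
k(q, G) = -2
E(J) = 1/J (E(J) = ((2*J)/((2*J)))/J = ((2*J)*(1/(2*J)))/J = 1/J)
E(k(15, m(1))) + 48768 = 1/(-2) + 48768 = -½ + 48768 = 97535/2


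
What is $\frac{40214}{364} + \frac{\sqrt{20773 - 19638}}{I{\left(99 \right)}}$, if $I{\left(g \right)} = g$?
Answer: $\frac{20107}{182} + \frac{\sqrt{1135}}{99} \approx 110.82$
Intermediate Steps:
$\frac{40214}{364} + \frac{\sqrt{20773 - 19638}}{I{\left(99 \right)}} = \frac{40214}{364} + \frac{\sqrt{20773 - 19638}}{99} = 40214 \cdot \frac{1}{364} + \sqrt{1135} \cdot \frac{1}{99} = \frac{20107}{182} + \frac{\sqrt{1135}}{99}$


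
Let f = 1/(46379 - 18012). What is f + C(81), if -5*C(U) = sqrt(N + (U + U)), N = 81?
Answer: 1/28367 - 9*sqrt(3)/5 ≈ -3.1177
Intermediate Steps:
C(U) = -sqrt(81 + 2*U)/5 (C(U) = -sqrt(81 + (U + U))/5 = -sqrt(81 + 2*U)/5)
f = 1/28367 ≈ 3.5252e-5
f + C(81) = 1/28367 - sqrt(81 + 2*81)/5 = 1/28367 - sqrt(81 + 162)/5 = 1/28367 - 9*sqrt(3)/5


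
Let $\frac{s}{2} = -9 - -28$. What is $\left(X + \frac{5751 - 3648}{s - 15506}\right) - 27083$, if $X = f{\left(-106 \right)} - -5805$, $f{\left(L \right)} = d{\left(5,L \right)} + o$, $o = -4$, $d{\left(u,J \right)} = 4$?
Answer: $- \frac{109710069}{5156} \approx -21278.0$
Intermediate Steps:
$s = 38$ ($s = 2 \left(-9 - -28\right) = 2 \left(-9 + 28\right) = 2 \cdot 19 = 38$)
$f{\left(L \right)} = 0$ ($f{\left(L \right)} = 4 - 4 = 0$)
$X = 5805$ ($X = 0 - -5805 = 0 + 5805 = 5805$)
$\left(X + \frac{5751 - 3648}{s - 15506}\right) - 27083 = \left(5805 + \frac{5751 - 3648}{38 - 15506}\right) - 27083 = \left(5805 + \frac{2103}{-15468}\right) - 27083 = \left(5805 + 2103 \left(- \frac{1}{15468}\right)\right) - 27083 = \left(5805 - \frac{701}{5156}\right) - 27083 = \frac{29929879}{5156} - 27083 = - \frac{109710069}{5156}$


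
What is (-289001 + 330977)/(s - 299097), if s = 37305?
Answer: -583/3636 ≈ -0.16034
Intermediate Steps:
(-289001 + 330977)/(s - 299097) = (-289001 + 330977)/(37305 - 299097) = 41976/(-261792) = 41976*(-1/261792) = -583/3636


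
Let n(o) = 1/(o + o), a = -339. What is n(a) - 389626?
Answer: -264166429/678 ≈ -3.8963e+5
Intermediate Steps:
n(o) = 1/(2*o)
n(a) - 389626 = (½)/(-339) - 389626 = (½)*(-1/339) - 389626 = -1/678 - 389626 = -264166429/678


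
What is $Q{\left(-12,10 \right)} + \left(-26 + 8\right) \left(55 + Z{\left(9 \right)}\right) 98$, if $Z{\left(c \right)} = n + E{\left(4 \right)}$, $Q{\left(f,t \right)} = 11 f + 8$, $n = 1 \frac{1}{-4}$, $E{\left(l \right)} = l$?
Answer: $-103759$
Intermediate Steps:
$n = - \frac{1}{4}$ ($n = 1 \left(- \frac{1}{4}\right) = - \frac{1}{4} \approx -0.25$)
$Q{\left(f,t \right)} = 8 + 11 f$
$Z{\left(c \right)} = \frac{15}{4}$ ($Z{\left(c \right)} = - \frac{1}{4} + 4 = \frac{15}{4}$)
$Q{\left(-12,10 \right)} + \left(-26 + 8\right) \left(55 + Z{\left(9 \right)}\right) 98 = \left(8 + 11 \left(-12\right)\right) + \left(-26 + 8\right) \left(55 + \frac{15}{4}\right) 98 = \left(8 - 132\right) + \left(-18\right) \frac{235}{4} \cdot 98 = -124 - 103635 = -103759$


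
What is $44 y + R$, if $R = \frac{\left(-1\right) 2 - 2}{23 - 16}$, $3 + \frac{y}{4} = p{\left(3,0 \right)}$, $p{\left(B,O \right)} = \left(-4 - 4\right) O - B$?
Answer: $- \frac{7396}{7} \approx -1056.6$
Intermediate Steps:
$p{\left(B,O \right)} = - B - 8 O$ ($p{\left(B,O \right)} = - 8 O - B = - B - 8 O$)
$y = -24$ ($y = -12 + 4 \left(\left(-1\right) 3 - 0\right) = -12 + 4 \left(-3 + 0\right) = -12 + 4 \left(-3\right) = -12 - 12 = -24$)
$R = - \frac{4}{7}$ ($R = \frac{-2 - 2}{7} = \left(-4\right) \frac{1}{7} = - \frac{4}{7} \approx -0.57143$)
$44 y + R = 44 \left(-24\right) - \frac{4}{7} = -1056 - \frac{4}{7} = - \frac{7396}{7}$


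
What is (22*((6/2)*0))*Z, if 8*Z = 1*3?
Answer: 0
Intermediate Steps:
Z = 3/8 (Z = (1*3)/8 = (⅛)*3 = 3/8 ≈ 0.37500)
(22*((6/2)*0))*Z = (22*((6/2)*0))*(3/8) = (22*((6*(½))*0))*(3/8) = (22*(3*0))*(3/8) = (22*0)*(3/8) = 0*(3/8) = 0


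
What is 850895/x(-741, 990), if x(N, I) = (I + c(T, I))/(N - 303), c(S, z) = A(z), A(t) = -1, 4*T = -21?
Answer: -888334380/989 ≈ -8.9822e+5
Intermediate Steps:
T = -21/4 (T = (¼)*(-21) = -21/4 ≈ -5.2500)
c(S, z) = -1
x(N, I) = (-1 + I)/(-303 + N) (x(N, I) = (I - 1)/(N - 303) = (-1 + I)/(-303 + N))
850895/x(-741, 990) = 850895/(((-1 + 990)/(-303 - 741))) = 850895/((989/(-1044))) = 850895/((-1/1044*989)) = 850895/(-989/1044) = 850895*(-1044/989) = -888334380/989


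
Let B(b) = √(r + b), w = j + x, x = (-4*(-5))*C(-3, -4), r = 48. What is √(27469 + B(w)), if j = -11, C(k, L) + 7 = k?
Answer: √(27469 + I*√163) ≈ 165.74 + 0.0385*I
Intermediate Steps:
C(k, L) = -7 + k
x = -200 (x = (-4*(-5))*(-7 - 3) = 20*(-10) = -200)
w = -211 (w = -11 - 200 = -211)
B(b) = √(48 + b)
√(27469 + B(w)) = √(27469 + √(48 - 211)) = √(27469 + √(-163)) = √(27469 + I*√163)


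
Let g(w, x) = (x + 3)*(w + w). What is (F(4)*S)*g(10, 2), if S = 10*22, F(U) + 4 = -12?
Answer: -352000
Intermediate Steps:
g(w, x) = 2*w*(3 + x) (g(w, x) = (3 + x)*(2*w) = 2*w*(3 + x))
F(U) = -16 (F(U) = -4 - 12 = -16)
S = 220
(F(4)*S)*g(10, 2) = (-16*220)*(2*10*(3 + 2)) = -7040*10*5 = -3520*100 = -352000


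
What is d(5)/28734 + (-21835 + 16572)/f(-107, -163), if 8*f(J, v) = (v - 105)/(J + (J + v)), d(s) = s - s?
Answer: -3968302/67 ≈ -59228.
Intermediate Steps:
d(s) = 0
f(J, v) = (-105 + v)/(8*(v + 2*J)) (f(J, v) = ((v - 105)/(J + (J + v)))/8 = ((-105 + v)/(v + 2*J))/8 = (-105 + v)/(8*(v + 2*J)))
d(5)/28734 + (-21835 + 16572)/f(-107, -163) = 0/28734 + (-21835 + 16572)/(((-105 - 163)/(8*(-163 + 2*(-107))))) = 0*(1/28734) - 5263/((1/8)*(-268)/(-163 - 214)) = 0 - 5263/((1/8)*(-268)/(-377)) = 0 - 5263/((1/8)*(-1/377)*(-268)) = 0 - 5263/67/754 = 0 - 5263*754/67 = 0 - 3968302/67 = -3968302/67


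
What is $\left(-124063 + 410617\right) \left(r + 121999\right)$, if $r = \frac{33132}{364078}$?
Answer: $\frac{578541911180178}{16549} \approx 3.4959 \cdot 10^{10}$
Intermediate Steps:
$r = \frac{1506}{16549}$ ($r = 33132 \cdot \frac{1}{364078} = \frac{1506}{16549} \approx 0.091002$)
$\left(-124063 + 410617\right) \left(r + 121999\right) = \left(-124063 + 410617\right) \left(\frac{1506}{16549} + 121999\right) = 286554 \cdot \frac{2018962957}{16549} = \frac{578541911180178}{16549}$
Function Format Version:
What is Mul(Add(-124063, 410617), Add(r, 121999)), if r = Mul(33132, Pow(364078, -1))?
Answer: Rational(578541911180178, 16549) ≈ 3.4959e+10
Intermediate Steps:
r = Rational(1506, 16549) (r = Mul(33132, Rational(1, 364078)) = Rational(1506, 16549) ≈ 0.091002)
Mul(Add(-124063, 410617), Add(r, 121999)) = Mul(Add(-124063, 410617), Add(Rational(1506, 16549), 121999)) = Mul(286554, Rational(2018962957, 16549)) = Rational(578541911180178, 16549)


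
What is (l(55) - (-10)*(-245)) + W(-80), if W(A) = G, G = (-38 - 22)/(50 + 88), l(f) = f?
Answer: -55095/23 ≈ -2395.4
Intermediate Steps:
G = -10/23 (G = -60/138 = -60*1/138 = -10/23 ≈ -0.43478)
W(A) = -10/23
(l(55) - (-10)*(-245)) + W(-80) = (55 - (-10)*(-245)) - 10/23 = (55 - 1*2450) - 10/23 = (55 - 2450) - 10/23 = -2395 - 10/23 = -55095/23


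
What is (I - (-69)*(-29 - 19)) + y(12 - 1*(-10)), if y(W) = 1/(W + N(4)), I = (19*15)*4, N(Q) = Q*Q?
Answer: -82535/38 ≈ -2172.0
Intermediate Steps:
N(Q) = Q²
I = 1140 (I = 285*4 = 1140)
y(W) = 1/(16 + W) (y(W) = 1/(W + 4²) = 1/(W + 16) = 1/(16 + W))
(I - (-69)*(-29 - 19)) + y(12 - 1*(-10)) = (1140 - (-69)*(-29 - 19)) + 1/(16 + (12 - 1*(-10))) = (1140 - (-69)*(-48)) + 1/(16 + (12 + 10)) = (1140 - 1*3312) + 1/(16 + 22) = (1140 - 3312) + 1/38 = -2172 + 1/38 = -82535/38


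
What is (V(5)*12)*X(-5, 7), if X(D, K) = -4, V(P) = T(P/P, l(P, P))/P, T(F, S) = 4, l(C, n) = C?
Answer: -192/5 ≈ -38.400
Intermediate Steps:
V(P) = 4/P
(V(5)*12)*X(-5, 7) = ((4/5)*12)*(-4) = (48/5)*(-4) = -192/5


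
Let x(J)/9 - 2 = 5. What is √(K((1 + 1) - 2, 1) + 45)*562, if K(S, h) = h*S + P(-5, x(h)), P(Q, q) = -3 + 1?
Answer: 562*√43 ≈ 3685.3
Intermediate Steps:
x(J) = 63 (x(J) = 18 + 9*5 = 18 + 45 = 63)
P(Q, q) = -2
K(S, h) = -2 + S*h (K(S, h) = h*S - 2 = S*h - 2 = -2 + S*h)
√(K((1 + 1) - 2, 1) + 45)*562 = √((-2 + ((1 + 1) - 2)*1) + 45)*562 = √((-2 + (2 - 2)*1) + 45)*562 = √((-2 + 0*1) + 45)*562 = √((-2 + 0) + 45)*562 = √(-2 + 45)*562 = √43*562 = 562*√43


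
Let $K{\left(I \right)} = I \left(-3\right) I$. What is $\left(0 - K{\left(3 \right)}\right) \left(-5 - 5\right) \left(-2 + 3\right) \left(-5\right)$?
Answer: $1350$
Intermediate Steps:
$K{\left(I \right)} = - 3 I^{2}$ ($K{\left(I \right)} = - 3 I I = - 3 I^{2}$)
$\left(0 - K{\left(3 \right)}\right) \left(-5 - 5\right) \left(-2 + 3\right) \left(-5\right) = \left(0 - - 3 \cdot 3^{2}\right) \left(-5 - 5\right) \left(-2 + 3\right) \left(-5\right) = \left(0 - \left(-3\right) 9\right) \left(\left(-10\right) 1\right) \left(-5\right) = \left(0 - -27\right) \left(-10\right) \left(-5\right) = \left(0 + 27\right) \left(-10\right) \left(-5\right) = 27 \left(-10\right) \left(-5\right) = \left(-270\right) \left(-5\right) = 1350$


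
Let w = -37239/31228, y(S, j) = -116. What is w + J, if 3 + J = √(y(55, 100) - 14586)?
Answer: -130923/31228 + I*√14702 ≈ -4.1925 + 121.25*I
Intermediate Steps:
J = -3 + I*√14702 (J = -3 + √(-116 - 14586) = -3 + √(-14702) = -3 + I*√14702 ≈ -3.0 + 121.25*I)
w = -37239/31228 (w = -37239*1/31228 = -37239/31228 ≈ -1.1925)
w + J = -37239/31228 + (-3 + I*√14702) = -130923/31228 + I*√14702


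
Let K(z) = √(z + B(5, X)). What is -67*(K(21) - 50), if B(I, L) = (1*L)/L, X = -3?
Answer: 3350 - 67*√22 ≈ 3035.7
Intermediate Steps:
B(I, L) = 1 (B(I, L) = L/L = 1)
K(z) = √(1 + z) (K(z) = √(z + 1) = √(1 + z))
-67*(K(21) - 50) = -67*(√(1 + 21) - 50) = -67*(√22 - 50) = -67*(-50 + √22) = 3350 - 67*√22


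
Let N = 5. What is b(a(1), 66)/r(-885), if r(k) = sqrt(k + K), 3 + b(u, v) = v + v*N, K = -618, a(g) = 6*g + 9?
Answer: -131*I*sqrt(167)/167 ≈ -10.137*I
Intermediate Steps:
a(g) = 9 + 6*g
b(u, v) = -3 + 6*v (b(u, v) = -3 + (v + v*5) = -3 + (v + 5*v) = -3 + 6*v)
r(k) = sqrt(-618 + k) (r(k) = sqrt(k - 618) = sqrt(-618 + k))
b(a(1), 66)/r(-885) = (-3 + 6*66)/(sqrt(-618 - 885)) = (-3 + 396)/(sqrt(-1503)) = 393/((3*I*sqrt(167))) = 393*(-I*sqrt(167)/501) = -131*I*sqrt(167)/167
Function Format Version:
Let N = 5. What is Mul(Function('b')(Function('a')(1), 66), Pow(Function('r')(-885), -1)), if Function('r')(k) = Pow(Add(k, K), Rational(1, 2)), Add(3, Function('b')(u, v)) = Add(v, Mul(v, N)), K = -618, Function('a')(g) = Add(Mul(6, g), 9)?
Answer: Mul(Rational(-131, 167), I, Pow(167, Rational(1, 2))) ≈ Mul(-10.137, I)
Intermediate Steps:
Function('a')(g) = Add(9, Mul(6, g))
Function('b')(u, v) = Add(-3, Mul(6, v)) (Function('b')(u, v) = Add(-3, Add(v, Mul(v, 5))) = Add(-3, Add(v, Mul(5, v))) = Add(-3, Mul(6, v)))
Function('r')(k) = Pow(Add(-618, k), Rational(1, 2)) (Function('r')(k) = Pow(Add(k, -618), Rational(1, 2)) = Pow(Add(-618, k), Rational(1, 2)))
Mul(Function('b')(Function('a')(1), 66), Pow(Function('r')(-885), -1)) = Mul(Add(-3, Mul(6, 66)), Pow(Pow(Add(-618, -885), Rational(1, 2)), -1)) = Mul(Add(-3, 396), Pow(Pow(-1503, Rational(1, 2)), -1)) = Mul(393, Pow(Mul(3, I, Pow(167, Rational(1, 2))), -1)) = Mul(393, Mul(Rational(-1, 501), I, Pow(167, Rational(1, 2)))) = Mul(Rational(-131, 167), I, Pow(167, Rational(1, 2)))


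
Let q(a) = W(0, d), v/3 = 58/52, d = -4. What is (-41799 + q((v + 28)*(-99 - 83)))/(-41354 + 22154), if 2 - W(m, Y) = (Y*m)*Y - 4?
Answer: 13931/6400 ≈ 2.1767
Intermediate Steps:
v = 87/26 (v = 3*(58/52) = 3*(58*(1/52)) = 3*(29/26) = 87/26 ≈ 3.3462)
W(m, Y) = 6 - m*Y**2 (W(m, Y) = 2 - ((Y*m)*Y - 4) = 2 - (m*Y**2 - 4) = 2 - (-4 + m*Y**2) = 2 + (4 - m*Y**2) = 6 - m*Y**2)
q(a) = 6 (q(a) = 6 - 1*0*(-4)**2 = 6 - 1*0*16 = 6 + 0 = 6)
(-41799 + q((v + 28)*(-99 - 83)))/(-41354 + 22154) = (-41799 + 6)/(-41354 + 22154) = -41793/(-19200) = -41793*(-1/19200) = 13931/6400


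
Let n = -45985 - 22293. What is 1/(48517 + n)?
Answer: -1/19761 ≈ -5.0605e-5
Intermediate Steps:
n = -68278
1/(48517 + n) = 1/(48517 - 68278) = 1/(-19761) = -1/19761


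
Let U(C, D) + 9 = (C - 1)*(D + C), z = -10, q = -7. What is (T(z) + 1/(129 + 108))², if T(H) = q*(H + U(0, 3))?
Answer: 1332177001/56169 ≈ 23717.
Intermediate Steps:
U(C, D) = -9 + (-1 + C)*(C + D) (U(C, D) = -9 + (C - 1)*(D + C) = -9 + (-1 + C)*(C + D))
T(H) = 84 - 7*H (T(H) = -7*(H + (-9 + 0² - 1*0 - 1*3 + 0*3)) = -7*(H + (-9 + 0 + 0 - 3 + 0)) = -7*(H - 12) = -7*(-12 + H) = 84 - 7*H)
(T(z) + 1/(129 + 108))² = ((84 - 7*(-10)) + 1/(129 + 108))² = ((84 + 70) + 1/237)² = (154 + 1/237)² = (36499/237)² = 1332177001/56169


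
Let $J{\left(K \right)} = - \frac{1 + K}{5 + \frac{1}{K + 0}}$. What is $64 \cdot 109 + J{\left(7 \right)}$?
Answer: $\frac{62770}{9} \approx 6974.4$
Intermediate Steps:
$J{\left(K \right)} = - \frac{1 + K}{5 + \frac{1}{K}}$
$64 \cdot 109 + J{\left(7 \right)} = 64 \cdot 109 - \frac{7 \left(1 + 7\right)}{1 + 5 \cdot 7} = 6976 - 7 \frac{1}{1 + 35} \cdot 8 = 6976 - 7 \cdot \frac{1}{36} \cdot 8 = 6976 - \frac{14}{9} = \frac{62770}{9}$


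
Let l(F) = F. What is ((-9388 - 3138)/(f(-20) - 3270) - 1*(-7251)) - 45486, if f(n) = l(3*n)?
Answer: -63655012/1665 ≈ -38231.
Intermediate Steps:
f(n) = 3*n
((-9388 - 3138)/(f(-20) - 3270) - 1*(-7251)) - 45486 = ((-9388 - 3138)/(3*(-20) - 3270) - 1*(-7251)) - 45486 = (-12526/(-60 - 3270) + 7251) - 45486 = (-12526/(-3330) + 7251) - 45486 = (-12526*(-1/3330) + 7251) - 45486 = (6263/1665 + 7251) - 45486 = 12079178/1665 - 45486 = -63655012/1665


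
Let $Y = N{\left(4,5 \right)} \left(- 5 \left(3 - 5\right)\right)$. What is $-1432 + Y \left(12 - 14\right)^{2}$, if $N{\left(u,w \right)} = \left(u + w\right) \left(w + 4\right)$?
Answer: $1808$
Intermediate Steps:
$N{\left(u,w \right)} = \left(4 + w\right) \left(u + w\right)$ ($N{\left(u,w \right)} = \left(u + w\right) \left(4 + w\right) = \left(4 + w\right) \left(u + w\right)$)
$Y = 810$ ($Y = \left(5^{2} + 4 \cdot 4 + 4 \cdot 5 + 4 \cdot 5\right) \left(- 5 \left(3 - 5\right)\right) = \left(25 + 16 + 20 + 20\right) \left(\left(-5\right) \left(-2\right)\right) = 81 \cdot 10 = 810$)
$-1432 + Y \left(12 - 14\right)^{2} = -1432 + 810 \left(12 - 14\right)^{2} = -1432 + 810 \left(-2\right)^{2} = -1432 + 810 \cdot 4 = -1432 + 3240 = 1808$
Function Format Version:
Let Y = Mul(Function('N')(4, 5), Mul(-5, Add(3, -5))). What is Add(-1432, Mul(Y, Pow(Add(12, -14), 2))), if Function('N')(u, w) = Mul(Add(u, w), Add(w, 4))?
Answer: 1808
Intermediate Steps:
Function('N')(u, w) = Mul(Add(4, w), Add(u, w)) (Function('N')(u, w) = Mul(Add(u, w), Add(4, w)) = Mul(Add(4, w), Add(u, w)))
Y = 810 (Y = Mul(Add(Pow(5, 2), Mul(4, 4), Mul(4, 5), Mul(4, 5)), Mul(-5, Add(3, -5))) = Mul(Add(25, 16, 20, 20), Mul(-5, -2)) = Mul(81, 10) = 810)
Add(-1432, Mul(Y, Pow(Add(12, -14), 2))) = Add(-1432, Mul(810, Pow(Add(12, -14), 2))) = Add(-1432, Mul(810, Pow(-2, 2))) = Add(-1432, Mul(810, 4)) = Add(-1432, 3240) = 1808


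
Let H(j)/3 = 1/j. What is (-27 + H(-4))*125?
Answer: -13875/4 ≈ -3468.8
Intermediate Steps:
H(j) = 3/j
(-27 + H(-4))*125 = (-27 + 3/(-4))*125 = (-27 + 3*(-1/4))*125 = (-27 - 3/4)*125 = -111/4*125 = -13875/4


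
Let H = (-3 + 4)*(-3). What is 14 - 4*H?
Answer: 26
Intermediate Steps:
H = -3 (H = 1*(-3) = -3)
14 - 4*H = 14 - 4*(-3) = 14 + 12 = 26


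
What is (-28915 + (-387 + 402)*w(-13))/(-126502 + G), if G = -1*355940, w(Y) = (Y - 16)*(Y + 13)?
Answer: 28915/482442 ≈ 0.059935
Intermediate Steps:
w(Y) = (-16 + Y)*(13 + Y)
G = -355940
(-28915 + (-387 + 402)*w(-13))/(-126502 + G) = (-28915 + (-387 + 402)*(-208 + (-13)² - 3*(-13)))/(-126502 - 355940) = (-28915 + 15*(-208 + 169 + 39))/(-482442) = (-28915 + 15*0)*(-1/482442) = (-28915 + 0)*(-1/482442) = -28915*(-1/482442) = 28915/482442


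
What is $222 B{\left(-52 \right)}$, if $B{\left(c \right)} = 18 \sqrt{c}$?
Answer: $7992 i \sqrt{13} \approx 28816.0 i$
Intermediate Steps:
$222 B{\left(-52 \right)} = 222 \cdot 18 \sqrt{-52} = 222 \cdot 18 \cdot 2 i \sqrt{13} = 222 \cdot 36 i \sqrt{13} = 7992 i \sqrt{13}$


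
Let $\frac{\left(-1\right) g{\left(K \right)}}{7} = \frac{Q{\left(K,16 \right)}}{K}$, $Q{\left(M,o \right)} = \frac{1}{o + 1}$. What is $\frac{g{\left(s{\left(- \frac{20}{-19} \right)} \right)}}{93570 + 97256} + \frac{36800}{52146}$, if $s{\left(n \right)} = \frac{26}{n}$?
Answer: $\frac{7371760128245}{10445865522651} \approx 0.70571$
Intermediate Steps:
$Q{\left(M,o \right)} = \frac{1}{1 + o}$
$g{\left(K \right)} = - \frac{7}{17 K}$ ($g{\left(K \right)} = - 7 \frac{1}{\left(1 + 16\right) K} = - 7 \frac{1}{17 K} = - \frac{7}{17 K}$)
$\frac{g{\left(s{\left(- \frac{20}{-19} \right)} \right)}}{93570 + 97256} + \frac{36800}{52146} = \frac{\left(- \frac{7}{17}\right) \frac{1}{26 \frac{1}{\left(-20\right) \frac{1}{-19}}}}{93570 + 97256} + \frac{36800}{52146} = \frac{\left(- \frac{7}{17}\right) \frac{1}{26 \frac{1}{\left(-20\right) \left(- \frac{1}{19}\right)}}}{190826} + 36800 \cdot \frac{1}{52146} = - \frac{7}{17 \frac{26}{\frac{20}{19}}} \cdot \frac{1}{190826} + \frac{18400}{26073} = - \frac{7}{17 \cdot 26 \cdot \frac{19}{20}} \cdot \frac{1}{190826} + \frac{18400}{26073} = - \frac{7}{17 \cdot \frac{247}{10}} \cdot \frac{1}{190826} + \frac{18400}{26073} = \left(- \frac{7}{17}\right) \frac{10}{247} \cdot \frac{1}{190826} + \frac{18400}{26073} = \left(- \frac{70}{4199}\right) \frac{1}{190826} + \frac{18400}{26073} = - \frac{35}{400639187} + \frac{18400}{26073} = \frac{7371760128245}{10445865522651}$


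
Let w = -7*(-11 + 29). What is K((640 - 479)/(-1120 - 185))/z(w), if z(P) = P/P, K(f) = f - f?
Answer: 0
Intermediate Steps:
w = -126 (w = -7*18 = -126)
K(f) = 0
z(P) = 1
K((640 - 479)/(-1120 - 185))/z(w) = 0/1 = 0*1 = 0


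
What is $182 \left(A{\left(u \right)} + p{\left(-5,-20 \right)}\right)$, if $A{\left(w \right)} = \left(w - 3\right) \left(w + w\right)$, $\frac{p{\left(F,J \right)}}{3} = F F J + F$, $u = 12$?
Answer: $-236418$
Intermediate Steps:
$p{\left(F,J \right)} = 3 F + 3 J F^{2}$ ($p{\left(F,J \right)} = 3 \left(F F J + F\right) = 3 \left(F^{2} J + F\right) = 3 \left(J F^{2} + F\right) = 3 \left(F + J F^{2}\right) = 3 F + 3 J F^{2}$)
$A{\left(w \right)} = 2 w \left(-3 + w\right)$ ($A{\left(w \right)} = \left(-3 + w\right) 2 w = 2 w \left(-3 + w\right)$)
$182 \left(A{\left(u \right)} + p{\left(-5,-20 \right)}\right) = 182 \left(2 \cdot 12 \left(-3 + 12\right) + 3 \left(-5\right) \left(1 - -100\right)\right) = 182 \left(2 \cdot 12 \cdot 9 + 3 \left(-5\right) \left(1 + 100\right)\right) = 182 \left(216 + 3 \left(-5\right) 101\right) = 182 \left(216 - 1515\right) = 182 \left(-1299\right) = -236418$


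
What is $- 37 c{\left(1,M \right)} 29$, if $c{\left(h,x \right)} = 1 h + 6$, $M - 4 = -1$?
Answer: $-7511$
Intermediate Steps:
$M = 3$ ($M = 4 - 1 = 3$)
$c{\left(h,x \right)} = 6 + h$ ($c{\left(h,x \right)} = h + 6 = 6 + h$)
$- 37 c{\left(1,M \right)} 29 = - 37 \left(6 + 1\right) 29 = \left(-37\right) 7 \cdot 29 = \left(-259\right) 29 = -7511$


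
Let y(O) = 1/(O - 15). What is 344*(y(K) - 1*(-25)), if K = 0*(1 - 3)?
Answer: 128656/15 ≈ 8577.1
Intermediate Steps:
K = 0 (K = 0*(-2) = 0)
y(O) = 1/(-15 + O)
344*(y(K) - 1*(-25)) = 344*(1/(-15 + 0) - 1*(-25)) = 344*(1/(-15) + 25) = 344*(-1/15 + 25) = 344*(374/15) = 128656/15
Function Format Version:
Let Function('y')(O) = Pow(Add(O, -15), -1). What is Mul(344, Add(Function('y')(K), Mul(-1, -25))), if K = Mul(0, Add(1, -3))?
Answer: Rational(128656, 15) ≈ 8577.1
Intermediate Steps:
K = 0 (K = Mul(0, -2) = 0)
Function('y')(O) = Pow(Add(-15, O), -1)
Mul(344, Add(Function('y')(K), Mul(-1, -25))) = Mul(344, Add(Pow(Add(-15, 0), -1), Mul(-1, -25))) = Mul(344, Add(Pow(-15, -1), 25)) = Mul(344, Add(Rational(-1, 15), 25)) = Mul(344, Rational(374, 15)) = Rational(128656, 15)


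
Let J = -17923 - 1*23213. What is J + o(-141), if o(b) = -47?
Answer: -41183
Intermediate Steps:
J = -41136 (J = -17923 - 23213 = -41136)
J + o(-141) = -41136 - 47 = -41183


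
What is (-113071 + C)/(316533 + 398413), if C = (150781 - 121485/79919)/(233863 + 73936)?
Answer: -397345736253671/2512421182221118 ≈ -0.15815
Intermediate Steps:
C = 1721449322/3514141183 (C = (150781 - 121485*1/79919)/307799 = (150781 - 17355/11417)*(1/307799) = (1721449322/11417)*(1/307799) = 1721449322/3514141183 ≈ 0.48986)
(-113071 + C)/(316533 + 398413) = (-113071 + 1721449322/3514141183)/(316533 + 398413) = -397345736253671/3514141183/714946 = -397345736253671/3514141183*1/714946 = -397345736253671/2512421182221118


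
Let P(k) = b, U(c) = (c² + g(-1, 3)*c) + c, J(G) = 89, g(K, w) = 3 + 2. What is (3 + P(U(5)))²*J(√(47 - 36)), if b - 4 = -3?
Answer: 1424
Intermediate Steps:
g(K, w) = 5
b = 1 (b = 4 - 3 = 1)
U(c) = c² + 6*c (U(c) = (c² + 5*c) + c = c² + 6*c)
P(k) = 1
(3 + P(U(5)))²*J(√(47 - 36)) = (3 + 1)²*89 = 4²*89 = 16*89 = 1424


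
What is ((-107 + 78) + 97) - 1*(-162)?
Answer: 230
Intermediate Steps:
((-107 + 78) + 97) - 1*(-162) = (-29 + 97) + 162 = 68 + 162 = 230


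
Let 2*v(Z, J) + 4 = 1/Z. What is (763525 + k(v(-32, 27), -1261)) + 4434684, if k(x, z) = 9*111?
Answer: 5199208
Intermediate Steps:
v(Z, J) = -2 + 1/(2*Z)
k(x, z) = 999
(763525 + k(v(-32, 27), -1261)) + 4434684 = (763525 + 999) + 4434684 = 764524 + 4434684 = 5199208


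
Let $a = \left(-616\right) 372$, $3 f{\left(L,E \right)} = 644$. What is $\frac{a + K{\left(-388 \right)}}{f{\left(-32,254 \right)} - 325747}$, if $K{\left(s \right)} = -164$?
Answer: $\frac{687948}{976597} \approx 0.70443$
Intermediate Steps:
$f{\left(L,E \right)} = \frac{644}{3}$ ($f{\left(L,E \right)} = \frac{1}{3} \cdot 644 = \frac{644}{3}$)
$a = -229152$
$\frac{a + K{\left(-388 \right)}}{f{\left(-32,254 \right)} - 325747} = \frac{-229152 - 164}{\frac{644}{3} - 325747} = - \frac{229316}{- \frac{976597}{3}} = \left(-229316\right) \left(- \frac{3}{976597}\right) = \frac{687948}{976597}$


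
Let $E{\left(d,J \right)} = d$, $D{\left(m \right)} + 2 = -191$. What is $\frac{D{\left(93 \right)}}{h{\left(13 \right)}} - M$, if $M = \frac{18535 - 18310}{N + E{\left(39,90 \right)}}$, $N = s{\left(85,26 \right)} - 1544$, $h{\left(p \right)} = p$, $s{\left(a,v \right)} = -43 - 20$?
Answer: $- \frac{299699}{20384} \approx -14.703$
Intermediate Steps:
$D{\left(m \right)} = -193$ ($D{\left(m \right)} = -2 - 191 = -193$)
$s{\left(a,v \right)} = -63$ ($s{\left(a,v \right)} = -43 - 20 = -63$)
$N = -1607$ ($N = -63 - 1544 = -1607$)
$M = - \frac{225}{1568}$ ($M = \frac{18535 - 18310}{-1607 + 39} = \frac{225}{-1568} = 225 \left(- \frac{1}{1568}\right) = - \frac{225}{1568} \approx -0.14349$)
$\frac{D{\left(93 \right)}}{h{\left(13 \right)}} - M = - \frac{193}{13} - - \frac{225}{1568} = \left(-193\right) \frac{1}{13} + \frac{225}{1568} = - \frac{193}{13} + \frac{225}{1568} = - \frac{299699}{20384}$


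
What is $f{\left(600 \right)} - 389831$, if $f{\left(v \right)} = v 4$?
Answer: $-387431$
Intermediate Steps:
$f{\left(v \right)} = 4 v$
$f{\left(600 \right)} - 389831 = 4 \cdot 600 - 389831 = 2400 - 389831 = -387431$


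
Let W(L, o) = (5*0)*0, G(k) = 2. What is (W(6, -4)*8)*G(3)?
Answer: 0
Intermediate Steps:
W(L, o) = 0 (W(L, o) = 0*0 = 0)
(W(6, -4)*8)*G(3) = (0*8)*2 = 0*2 = 0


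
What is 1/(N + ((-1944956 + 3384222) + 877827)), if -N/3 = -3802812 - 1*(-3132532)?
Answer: 1/4327933 ≈ 2.3106e-7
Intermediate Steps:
N = 2010840 (N = -3*(-3802812 - 1*(-3132532)) = -3*(-3802812 + 3132532) = -3*(-670280) = 2010840)
1/(N + ((-1944956 + 3384222) + 877827)) = 1/(2010840 + ((-1944956 + 3384222) + 877827)) = 1/(2010840 + (1439266 + 877827)) = 1/(2010840 + 2317093) = 1/4327933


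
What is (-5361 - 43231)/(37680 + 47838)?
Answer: -24296/42759 ≈ -0.56821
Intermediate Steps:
(-5361 - 43231)/(37680 + 47838) = -48592/85518 = -48592*1/85518 = -24296/42759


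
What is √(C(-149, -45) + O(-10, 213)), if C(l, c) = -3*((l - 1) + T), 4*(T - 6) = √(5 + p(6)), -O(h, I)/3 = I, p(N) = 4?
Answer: 3*I*√93/2 ≈ 14.465*I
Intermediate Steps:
O(h, I) = -3*I
T = 27/4 (T = 6 + √(5 + 4)/4 = 6 + √9/4 = 6 + (¼)*3 = 6 + ¾ = 27/4 ≈ 6.7500)
C(l, c) = -69/4 - 3*l (C(l, c) = -3*((l - 1) + 27/4) = -3*((-1 + l) + 27/4) = -3*(23/4 + l) = -69/4 - 3*l)
√(C(-149, -45) + O(-10, 213)) = √((-69/4 - 3*(-149)) - 3*213) = √((-69/4 + 447) - 639) = √(1719/4 - 639) = √(-837/4) = 3*I*√93/2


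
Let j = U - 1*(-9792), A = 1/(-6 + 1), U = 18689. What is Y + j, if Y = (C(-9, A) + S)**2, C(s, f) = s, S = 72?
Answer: 32450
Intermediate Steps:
A = -1/5 (A = 1/(-5) = -1/5 ≈ -0.20000)
j = 28481 (j = 18689 - 1*(-9792) = 18689 + 9792 = 28481)
Y = 3969 (Y = (-9 + 72)**2 = 63**2 = 3969)
Y + j = 3969 + 28481 = 32450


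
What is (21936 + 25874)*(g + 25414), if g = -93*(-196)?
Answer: 2086524020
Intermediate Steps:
g = 18228
(21936 + 25874)*(g + 25414) = (21936 + 25874)*(18228 + 25414) = 47810*43642 = 2086524020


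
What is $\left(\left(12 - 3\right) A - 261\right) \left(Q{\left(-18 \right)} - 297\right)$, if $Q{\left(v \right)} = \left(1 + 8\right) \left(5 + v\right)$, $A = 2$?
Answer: $100602$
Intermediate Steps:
$Q{\left(v \right)} = 45 + 9 v$ ($Q{\left(v \right)} = 9 \left(5 + v\right) = 45 + 9 v$)
$\left(\left(12 - 3\right) A - 261\right) \left(Q{\left(-18 \right)} - 297\right) = \left(\left(12 - 3\right) 2 - 261\right) \left(\left(45 + 9 \left(-18\right)\right) - 297\right) = \left(9 \cdot 2 - 261\right) \left(\left(45 - 162\right) - 297\right) = \left(18 - 261\right) \left(-117 - 297\right) = \left(-243\right) \left(-414\right) = 100602$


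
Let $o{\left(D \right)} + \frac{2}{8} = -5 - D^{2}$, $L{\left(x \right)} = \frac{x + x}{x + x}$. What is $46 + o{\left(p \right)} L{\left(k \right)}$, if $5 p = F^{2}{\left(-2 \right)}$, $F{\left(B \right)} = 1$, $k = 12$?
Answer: $\frac{4071}{100} \approx 40.71$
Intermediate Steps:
$L{\left(x \right)} = 1$ ($L{\left(x \right)} = \frac{2 x}{2 x} = 2 x \frac{1}{2 x} = 1$)
$p = \frac{1}{5}$ ($p = \frac{1^{2}}{5} = \frac{1}{5} \cdot 1 = \frac{1}{5} \approx 0.2$)
$o{\left(D \right)} = - \frac{21}{4} - D^{2}$ ($o{\left(D \right)} = - \frac{1}{4} - \left(5 + D^{2}\right) = - \frac{21}{4} - D^{2}$)
$46 + o{\left(p \right)} L{\left(k \right)} = 46 + \left(- \frac{21}{4} - \left(\frac{1}{5}\right)^{2}\right) 1 = 46 + \left(- \frac{21}{4} - \frac{1}{25}\right) 1 = 46 - \frac{529}{100} = \frac{4071}{100}$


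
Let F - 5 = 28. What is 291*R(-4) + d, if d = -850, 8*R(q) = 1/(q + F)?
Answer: -196909/232 ≈ -848.75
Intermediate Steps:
F = 33 (F = 5 + 28 = 33)
R(q) = 1/(8*(33 + q)) (R(q) = 1/(8*(q + 33)) = 1/(8*(33 + q)))
291*R(-4) + d = 291*(1/(8*(33 - 4))) - 850 = 291*((⅛)/29) - 850 = 291*((⅛)*(1/29)) - 850 = 291*(1/232) - 850 = 291/232 - 850 = -196909/232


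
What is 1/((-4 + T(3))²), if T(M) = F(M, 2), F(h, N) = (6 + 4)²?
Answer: 1/9216 ≈ 0.00010851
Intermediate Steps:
F(h, N) = 100 (F(h, N) = 10² = 100)
T(M) = 100
1/((-4 + T(3))²) = 1/((-4 + 100)²) = 1/(96²) = 1/9216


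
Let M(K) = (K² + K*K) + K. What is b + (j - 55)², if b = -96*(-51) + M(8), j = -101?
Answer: 29368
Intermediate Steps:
M(K) = K + 2*K² (M(K) = (K² + K²) + K = 2*K² + K = K + 2*K²)
b = 5032 (b = -96*(-51) + 8*(1 + 2*8) = 4896 + 8*(1 + 16) = 4896 + 8*17 = 4896 + 136 = 5032)
b + (j - 55)² = 5032 + (-101 - 55)² = 5032 + (-156)² = 5032 + 24336 = 29368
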